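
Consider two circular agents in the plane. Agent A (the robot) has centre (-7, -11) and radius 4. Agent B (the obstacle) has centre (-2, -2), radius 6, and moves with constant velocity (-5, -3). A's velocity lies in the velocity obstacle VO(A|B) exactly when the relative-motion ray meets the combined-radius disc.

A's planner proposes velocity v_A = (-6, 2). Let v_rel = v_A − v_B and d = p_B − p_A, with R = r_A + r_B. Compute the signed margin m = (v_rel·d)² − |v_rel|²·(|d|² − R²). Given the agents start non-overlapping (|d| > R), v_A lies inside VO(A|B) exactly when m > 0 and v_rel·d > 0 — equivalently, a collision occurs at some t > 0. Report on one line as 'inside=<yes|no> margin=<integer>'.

d = (5, 9),  |d|² = 106;  R = 4+6 = 10,  c = 106−10² = 6
v_rel = (-1, 5),  |v_rel|² = 26;  v_rel·d = (-1)·(5) + (5)·(9) = 40
26·t² − 80·t + 6 = 0  ⇒  m = 40² − 26·6 = 1444
m = 1444 > 0,  v_rel·d = 40 > 0  ⇒  inside

inside=yes margin=1444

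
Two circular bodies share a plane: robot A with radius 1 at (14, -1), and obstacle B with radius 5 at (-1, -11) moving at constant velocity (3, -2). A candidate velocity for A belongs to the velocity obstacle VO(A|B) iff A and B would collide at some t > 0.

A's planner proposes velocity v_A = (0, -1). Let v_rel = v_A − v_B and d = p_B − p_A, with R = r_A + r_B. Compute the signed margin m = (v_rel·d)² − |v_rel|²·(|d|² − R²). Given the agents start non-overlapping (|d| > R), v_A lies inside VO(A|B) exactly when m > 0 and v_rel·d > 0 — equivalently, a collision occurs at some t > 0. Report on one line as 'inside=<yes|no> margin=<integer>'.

d = (-15, -10),  |d|² = 325;  R = 1+5 = 6,  c = 325−6² = 289
v_rel = (-3, 1),  |v_rel|² = 10;  v_rel·d = (-3)·(-15) + (1)·(-10) = 35
10·t² − 70·t + 289 = 0  ⇒  m = 35² − 10·289 = -1665
m = -1665 < 0,  v_rel·d = 35 > 0  ⇒  outside

inside=no margin=-1665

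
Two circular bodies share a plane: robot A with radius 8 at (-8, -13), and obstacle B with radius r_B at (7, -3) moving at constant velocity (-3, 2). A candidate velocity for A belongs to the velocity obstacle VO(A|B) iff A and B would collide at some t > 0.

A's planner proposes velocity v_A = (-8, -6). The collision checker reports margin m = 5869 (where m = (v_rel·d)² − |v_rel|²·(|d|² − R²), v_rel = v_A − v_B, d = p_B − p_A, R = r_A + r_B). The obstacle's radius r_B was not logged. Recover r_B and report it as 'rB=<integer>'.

m = 5869
d = (15, 10);  v_rel = (-5, -8),  |v_rel|² = 89
v_rel×d = (-5)·(10) − (-8)·(15) = 70
since m = R²·89 − 70²:  R² = (4900 + 5869) / 89 = 121
R = √121 = 11  ⇒  r_B = 11 − 8 = 3

rB=3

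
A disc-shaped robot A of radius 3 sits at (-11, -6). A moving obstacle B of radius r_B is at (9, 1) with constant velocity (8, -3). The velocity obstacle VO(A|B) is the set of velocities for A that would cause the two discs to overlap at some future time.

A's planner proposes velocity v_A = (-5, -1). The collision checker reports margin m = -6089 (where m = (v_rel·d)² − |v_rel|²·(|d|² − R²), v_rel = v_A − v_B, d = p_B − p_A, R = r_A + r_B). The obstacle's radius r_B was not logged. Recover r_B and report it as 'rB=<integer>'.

m = -6089
d = (20, 7);  v_rel = (-13, 2),  |v_rel|² = 173
v_rel×d = (-13)·(7) − (2)·(20) = -131
since m = R²·173 − (-131)²:  R² = (17161 + -6089) / 173 = 64
R = √64 = 8  ⇒  r_B = 8 − 3 = 5

rB=5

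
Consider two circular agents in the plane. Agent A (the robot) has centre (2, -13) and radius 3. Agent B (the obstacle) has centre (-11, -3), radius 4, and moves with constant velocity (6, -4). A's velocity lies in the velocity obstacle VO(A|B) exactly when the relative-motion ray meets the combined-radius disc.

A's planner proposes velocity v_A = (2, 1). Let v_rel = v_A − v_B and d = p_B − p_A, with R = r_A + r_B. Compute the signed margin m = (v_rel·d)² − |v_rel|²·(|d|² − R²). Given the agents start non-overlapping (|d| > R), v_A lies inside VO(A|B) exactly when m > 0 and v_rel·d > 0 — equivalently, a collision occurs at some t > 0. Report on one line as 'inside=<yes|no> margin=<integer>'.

d = (-13, 10),  |d|² = 269;  R = 3+4 = 7,  c = 269−7² = 220
v_rel = (-4, 5),  |v_rel|² = 41;  v_rel·d = (-4)·(-13) + (5)·(10) = 102
41·t² − 204·t + 220 = 0  ⇒  m = 102² − 41·220 = 1384
m = 1384 > 0,  v_rel·d = 102 > 0  ⇒  inside

inside=yes margin=1384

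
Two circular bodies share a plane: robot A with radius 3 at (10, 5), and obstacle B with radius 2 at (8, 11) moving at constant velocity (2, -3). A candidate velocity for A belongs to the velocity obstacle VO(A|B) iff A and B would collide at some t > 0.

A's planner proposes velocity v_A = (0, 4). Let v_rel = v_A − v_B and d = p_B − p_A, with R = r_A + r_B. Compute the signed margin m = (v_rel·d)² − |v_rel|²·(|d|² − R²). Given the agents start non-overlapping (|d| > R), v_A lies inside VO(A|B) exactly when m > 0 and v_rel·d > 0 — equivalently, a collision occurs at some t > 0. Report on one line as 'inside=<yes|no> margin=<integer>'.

d = (-2, 6),  |d|² = 40;  R = 3+2 = 5,  c = 40−5² = 15
v_rel = (-2, 7),  |v_rel|² = 53;  v_rel·d = (-2)·(-2) + (7)·(6) = 46
53·t² − 92·t + 15 = 0  ⇒  m = 46² − 53·15 = 1321
m = 1321 > 0,  v_rel·d = 46 > 0  ⇒  inside

inside=yes margin=1321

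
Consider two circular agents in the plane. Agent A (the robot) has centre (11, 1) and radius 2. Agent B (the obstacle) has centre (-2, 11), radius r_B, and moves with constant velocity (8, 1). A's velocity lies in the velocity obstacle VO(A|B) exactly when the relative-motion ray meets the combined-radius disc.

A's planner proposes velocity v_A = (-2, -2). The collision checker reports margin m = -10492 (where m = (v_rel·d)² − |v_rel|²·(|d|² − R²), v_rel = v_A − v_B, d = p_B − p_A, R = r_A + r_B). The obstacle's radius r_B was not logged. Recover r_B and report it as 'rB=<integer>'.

m = -10492
d = (-13, 10);  v_rel = (-10, -3),  |v_rel|² = 109
v_rel×d = (-10)·(10) − (-3)·(-13) = -139
since m = R²·109 − (-139)²:  R² = (19321 + -10492) / 109 = 81
R = √81 = 9  ⇒  r_B = 9 − 2 = 7

rB=7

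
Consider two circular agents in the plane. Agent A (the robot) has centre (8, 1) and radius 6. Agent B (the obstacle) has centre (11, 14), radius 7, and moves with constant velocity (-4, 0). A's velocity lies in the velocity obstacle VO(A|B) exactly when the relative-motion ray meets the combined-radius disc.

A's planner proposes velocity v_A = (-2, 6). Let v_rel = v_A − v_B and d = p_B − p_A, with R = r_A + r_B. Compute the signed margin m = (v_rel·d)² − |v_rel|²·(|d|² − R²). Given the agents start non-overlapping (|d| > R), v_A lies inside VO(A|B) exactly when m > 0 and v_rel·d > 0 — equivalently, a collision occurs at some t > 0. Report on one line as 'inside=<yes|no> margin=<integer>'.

d = (3, 13),  |d|² = 178;  R = 6+7 = 13,  c = 178−13² = 9
v_rel = (2, 6),  |v_rel|² = 40;  v_rel·d = (2)·(3) + (6)·(13) = 84
40·t² − 168·t + 9 = 0  ⇒  m = 84² − 40·9 = 6696
m = 6696 > 0,  v_rel·d = 84 > 0  ⇒  inside

inside=yes margin=6696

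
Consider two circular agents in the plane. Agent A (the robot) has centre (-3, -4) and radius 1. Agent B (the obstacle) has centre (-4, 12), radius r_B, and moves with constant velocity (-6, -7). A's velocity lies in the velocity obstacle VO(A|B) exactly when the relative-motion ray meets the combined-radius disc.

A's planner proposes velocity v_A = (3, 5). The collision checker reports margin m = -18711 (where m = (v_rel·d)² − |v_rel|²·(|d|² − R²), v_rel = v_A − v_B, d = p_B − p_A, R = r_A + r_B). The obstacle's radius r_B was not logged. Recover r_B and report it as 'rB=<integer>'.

m = -18711
d = (-1, 16);  v_rel = (9, 12),  |v_rel|² = 225
v_rel×d = (9)·(16) − (12)·(-1) = 156
since m = R²·225 − 156²:  R² = (24336 + -18711) / 225 = 25
R = √25 = 5  ⇒  r_B = 5 − 1 = 4

rB=4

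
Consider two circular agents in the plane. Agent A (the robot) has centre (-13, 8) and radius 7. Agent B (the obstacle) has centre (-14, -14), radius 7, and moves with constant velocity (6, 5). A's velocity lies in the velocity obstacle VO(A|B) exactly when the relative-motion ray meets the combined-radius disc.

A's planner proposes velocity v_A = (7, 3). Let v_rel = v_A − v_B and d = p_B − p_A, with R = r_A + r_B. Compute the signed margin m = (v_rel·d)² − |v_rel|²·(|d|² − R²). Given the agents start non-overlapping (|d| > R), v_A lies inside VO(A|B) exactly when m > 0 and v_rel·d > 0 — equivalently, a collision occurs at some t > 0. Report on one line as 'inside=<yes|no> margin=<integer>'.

d = (-1, -22),  |d|² = 485;  R = 7+7 = 14,  c = 485−14² = 289
v_rel = (1, -2),  |v_rel|² = 5;  v_rel·d = (1)·(-1) + (-2)·(-22) = 43
5·t² − 86·t + 289 = 0  ⇒  m = 43² − 5·289 = 404
m = 404 > 0,  v_rel·d = 43 > 0  ⇒  inside

inside=yes margin=404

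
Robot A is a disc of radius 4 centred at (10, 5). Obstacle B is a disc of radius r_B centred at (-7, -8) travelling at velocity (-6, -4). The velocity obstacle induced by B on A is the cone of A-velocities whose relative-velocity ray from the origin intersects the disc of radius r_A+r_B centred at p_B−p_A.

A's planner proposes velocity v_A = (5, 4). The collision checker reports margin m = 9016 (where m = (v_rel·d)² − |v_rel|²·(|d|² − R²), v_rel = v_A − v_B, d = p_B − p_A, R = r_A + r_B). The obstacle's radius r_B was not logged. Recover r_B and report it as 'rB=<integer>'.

m = 9016
d = (-17, -13);  v_rel = (11, 8),  |v_rel|² = 185
v_rel×d = (11)·(-13) − (8)·(-17) = -7
since m = R²·185 − (-7)²:  R² = (49 + 9016) / 185 = 49
R = √49 = 7  ⇒  r_B = 7 − 4 = 3

rB=3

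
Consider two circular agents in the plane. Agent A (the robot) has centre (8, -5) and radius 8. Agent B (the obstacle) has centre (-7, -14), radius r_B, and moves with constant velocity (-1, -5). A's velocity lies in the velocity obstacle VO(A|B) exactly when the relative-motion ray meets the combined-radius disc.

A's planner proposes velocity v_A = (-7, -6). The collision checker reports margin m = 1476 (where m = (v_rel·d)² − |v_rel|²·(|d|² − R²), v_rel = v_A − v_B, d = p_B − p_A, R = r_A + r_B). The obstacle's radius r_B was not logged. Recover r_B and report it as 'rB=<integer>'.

m = 1476
d = (-15, -9);  v_rel = (-6, -1),  |v_rel|² = 37
v_rel×d = (-6)·(-9) − (-1)·(-15) = 39
since m = R²·37 − 39²:  R² = (1521 + 1476) / 37 = 81
R = √81 = 9  ⇒  r_B = 9 − 8 = 1

rB=1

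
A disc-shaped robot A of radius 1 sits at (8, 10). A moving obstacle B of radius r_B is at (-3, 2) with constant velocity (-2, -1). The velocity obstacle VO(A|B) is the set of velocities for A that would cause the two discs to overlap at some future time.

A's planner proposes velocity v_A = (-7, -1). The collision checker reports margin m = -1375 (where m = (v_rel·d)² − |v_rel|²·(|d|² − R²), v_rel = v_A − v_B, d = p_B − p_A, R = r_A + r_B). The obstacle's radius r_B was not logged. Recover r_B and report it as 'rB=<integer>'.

m = -1375
d = (-11, -8);  v_rel = (-5, 0),  |v_rel|² = 25
v_rel×d = (-5)·(-8) − (0)·(-11) = 40
since m = R²·25 − 40²:  R² = (1600 + -1375) / 25 = 9
R = √9 = 3  ⇒  r_B = 3 − 1 = 2

rB=2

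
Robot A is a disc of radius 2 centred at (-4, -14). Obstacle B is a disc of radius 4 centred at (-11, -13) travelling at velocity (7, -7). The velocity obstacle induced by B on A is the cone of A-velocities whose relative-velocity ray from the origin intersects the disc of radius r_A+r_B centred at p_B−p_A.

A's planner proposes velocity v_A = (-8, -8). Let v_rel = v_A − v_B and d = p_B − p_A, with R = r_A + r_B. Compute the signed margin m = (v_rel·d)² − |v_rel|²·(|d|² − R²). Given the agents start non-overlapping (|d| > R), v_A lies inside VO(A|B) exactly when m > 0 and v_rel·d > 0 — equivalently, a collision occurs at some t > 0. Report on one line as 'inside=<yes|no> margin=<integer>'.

d = (-7, 1),  |d|² = 50;  R = 2+4 = 6,  c = 50−6² = 14
v_rel = (-15, -1),  |v_rel|² = 226;  v_rel·d = (-15)·(-7) + (-1)·(1) = 104
226·t² − 208·t + 14 = 0  ⇒  m = 104² − 226·14 = 7652
m = 7652 > 0,  v_rel·d = 104 > 0  ⇒  inside

inside=yes margin=7652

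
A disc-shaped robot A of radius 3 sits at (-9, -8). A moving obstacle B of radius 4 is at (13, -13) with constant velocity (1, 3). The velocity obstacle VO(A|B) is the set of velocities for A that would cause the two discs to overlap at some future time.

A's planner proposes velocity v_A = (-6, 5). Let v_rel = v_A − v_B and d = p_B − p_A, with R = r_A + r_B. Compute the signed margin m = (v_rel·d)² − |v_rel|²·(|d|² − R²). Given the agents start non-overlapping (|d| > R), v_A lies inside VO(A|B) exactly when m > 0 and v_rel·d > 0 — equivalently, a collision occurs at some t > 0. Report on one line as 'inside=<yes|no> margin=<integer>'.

d = (22, -5),  |d|² = 509;  R = 3+4 = 7,  c = 509−7² = 460
v_rel = (-7, 2),  |v_rel|² = 53;  v_rel·d = (-7)·(22) + (2)·(-5) = -164
53·t² + 328·t + 460 = 0  ⇒  m = (-164)² − 53·460 = 2516
m = 2516 > 0,  v_rel·d = -164 < 0  ⇒  outside

inside=no margin=2516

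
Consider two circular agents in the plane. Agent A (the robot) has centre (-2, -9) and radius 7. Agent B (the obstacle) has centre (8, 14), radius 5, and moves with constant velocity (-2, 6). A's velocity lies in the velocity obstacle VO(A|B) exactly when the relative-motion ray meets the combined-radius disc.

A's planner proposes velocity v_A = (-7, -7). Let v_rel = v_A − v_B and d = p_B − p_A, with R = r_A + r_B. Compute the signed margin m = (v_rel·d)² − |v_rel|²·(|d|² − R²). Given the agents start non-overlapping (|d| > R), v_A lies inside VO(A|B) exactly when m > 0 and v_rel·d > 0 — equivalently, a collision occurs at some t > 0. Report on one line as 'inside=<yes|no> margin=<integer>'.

d = (10, 23),  |d|² = 629;  R = 7+5 = 12,  c = 629−12² = 485
v_rel = (-5, -13),  |v_rel|² = 194;  v_rel·d = (-5)·(10) + (-13)·(23) = -349
194·t² + 698·t + 485 = 0  ⇒  m = (-349)² − 194·485 = 27711
m = 27711 > 0,  v_rel·d = -349 < 0  ⇒  outside

inside=no margin=27711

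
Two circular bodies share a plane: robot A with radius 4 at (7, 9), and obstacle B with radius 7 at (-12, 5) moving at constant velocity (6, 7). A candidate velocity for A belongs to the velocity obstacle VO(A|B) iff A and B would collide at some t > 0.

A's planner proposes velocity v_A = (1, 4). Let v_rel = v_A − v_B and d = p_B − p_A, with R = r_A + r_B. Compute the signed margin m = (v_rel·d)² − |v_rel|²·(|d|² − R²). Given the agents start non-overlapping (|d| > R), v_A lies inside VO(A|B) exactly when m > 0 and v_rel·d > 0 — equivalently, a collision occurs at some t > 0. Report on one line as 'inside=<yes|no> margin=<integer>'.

d = (-19, -4),  |d|² = 377;  R = 4+7 = 11,  c = 377−11² = 256
v_rel = (-5, -3),  |v_rel|² = 34;  v_rel·d = (-5)·(-19) + (-3)·(-4) = 107
34·t² − 214·t + 256 = 0  ⇒  m = 107² − 34·256 = 2745
m = 2745 > 0,  v_rel·d = 107 > 0  ⇒  inside

inside=yes margin=2745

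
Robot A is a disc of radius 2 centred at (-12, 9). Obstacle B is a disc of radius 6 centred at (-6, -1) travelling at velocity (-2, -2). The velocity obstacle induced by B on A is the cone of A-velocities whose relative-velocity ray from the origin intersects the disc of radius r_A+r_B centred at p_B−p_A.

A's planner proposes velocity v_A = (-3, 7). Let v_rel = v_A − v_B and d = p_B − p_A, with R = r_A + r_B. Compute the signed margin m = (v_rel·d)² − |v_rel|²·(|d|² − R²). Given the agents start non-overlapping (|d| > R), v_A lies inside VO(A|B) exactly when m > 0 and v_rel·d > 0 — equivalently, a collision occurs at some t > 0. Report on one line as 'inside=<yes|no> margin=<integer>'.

d = (6, -10),  |d|² = 136;  R = 2+6 = 8,  c = 136−8² = 72
v_rel = (-1, 9),  |v_rel|² = 82;  v_rel·d = (-1)·(6) + (9)·(-10) = -96
82·t² + 192·t + 72 = 0  ⇒  m = (-96)² − 82·72 = 3312
m = 3312 > 0,  v_rel·d = -96 < 0  ⇒  outside

inside=no margin=3312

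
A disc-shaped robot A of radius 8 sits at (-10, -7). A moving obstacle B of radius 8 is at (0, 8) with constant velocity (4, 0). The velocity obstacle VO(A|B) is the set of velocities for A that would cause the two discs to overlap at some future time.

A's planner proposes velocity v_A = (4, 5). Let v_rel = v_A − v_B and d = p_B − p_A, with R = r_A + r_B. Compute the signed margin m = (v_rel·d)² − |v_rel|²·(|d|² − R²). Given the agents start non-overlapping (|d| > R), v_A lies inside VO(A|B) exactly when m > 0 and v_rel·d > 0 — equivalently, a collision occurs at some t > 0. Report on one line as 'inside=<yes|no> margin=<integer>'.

d = (10, 15),  |d|² = 325;  R = 8+8 = 16,  c = 325−16² = 69
v_rel = (0, 5),  |v_rel|² = 25;  v_rel·d = (0)·(10) + (5)·(15) = 75
25·t² − 150·t + 69 = 0  ⇒  m = 75² − 25·69 = 3900
m = 3900 > 0,  v_rel·d = 75 > 0  ⇒  inside

inside=yes margin=3900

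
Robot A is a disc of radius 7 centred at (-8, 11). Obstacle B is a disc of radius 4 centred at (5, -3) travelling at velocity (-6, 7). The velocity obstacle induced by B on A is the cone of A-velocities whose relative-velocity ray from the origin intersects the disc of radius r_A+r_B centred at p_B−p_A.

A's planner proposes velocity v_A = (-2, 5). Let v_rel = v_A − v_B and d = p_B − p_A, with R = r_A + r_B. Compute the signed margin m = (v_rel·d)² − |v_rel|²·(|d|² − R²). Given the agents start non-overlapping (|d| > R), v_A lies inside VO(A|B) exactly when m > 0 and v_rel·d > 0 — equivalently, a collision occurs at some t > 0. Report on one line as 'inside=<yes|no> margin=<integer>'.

d = (13, -14),  |d|² = 365;  R = 7+4 = 11,  c = 365−11² = 244
v_rel = (4, -2),  |v_rel|² = 20;  v_rel·d = (4)·(13) + (-2)·(-14) = 80
20·t² − 160·t + 244 = 0  ⇒  m = 80² − 20·244 = 1520
m = 1520 > 0,  v_rel·d = 80 > 0  ⇒  inside

inside=yes margin=1520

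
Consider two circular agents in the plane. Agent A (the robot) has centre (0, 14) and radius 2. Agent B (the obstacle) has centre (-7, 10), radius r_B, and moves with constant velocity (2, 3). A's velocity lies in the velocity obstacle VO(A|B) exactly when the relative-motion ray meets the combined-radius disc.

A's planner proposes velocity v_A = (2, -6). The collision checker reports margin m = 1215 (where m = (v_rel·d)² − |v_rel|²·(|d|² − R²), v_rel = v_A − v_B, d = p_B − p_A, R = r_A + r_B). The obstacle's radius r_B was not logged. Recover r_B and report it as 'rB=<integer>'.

m = 1215
d = (-7, -4);  v_rel = (0, -9),  |v_rel|² = 81
v_rel×d = (0)·(-4) − (-9)·(-7) = -63
since m = R²·81 − (-63)²:  R² = (3969 + 1215) / 81 = 64
R = √64 = 8  ⇒  r_B = 8 − 2 = 6

rB=6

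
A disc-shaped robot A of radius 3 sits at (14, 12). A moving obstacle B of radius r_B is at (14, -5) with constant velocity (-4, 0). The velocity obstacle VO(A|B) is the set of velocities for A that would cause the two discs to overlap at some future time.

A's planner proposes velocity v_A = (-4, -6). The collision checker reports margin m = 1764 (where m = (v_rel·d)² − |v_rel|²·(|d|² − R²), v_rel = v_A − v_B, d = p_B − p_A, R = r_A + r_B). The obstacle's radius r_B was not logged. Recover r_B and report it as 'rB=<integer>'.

m = 1764
d = (0, -17);  v_rel = (0, -6),  |v_rel|² = 36
v_rel×d = (0)·(-17) − (-6)·(0) = 0
since m = R²·36 − 0²:  R² = (0 + 1764) / 36 = 49
R = √49 = 7  ⇒  r_B = 7 − 3 = 4

rB=4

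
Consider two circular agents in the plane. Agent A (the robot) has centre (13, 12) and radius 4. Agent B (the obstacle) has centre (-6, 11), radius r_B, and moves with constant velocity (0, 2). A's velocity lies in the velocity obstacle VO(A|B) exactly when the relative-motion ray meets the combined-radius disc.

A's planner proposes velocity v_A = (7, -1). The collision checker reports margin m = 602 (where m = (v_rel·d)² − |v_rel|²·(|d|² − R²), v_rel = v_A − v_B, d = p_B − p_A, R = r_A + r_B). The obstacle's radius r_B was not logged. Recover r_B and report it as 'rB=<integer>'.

m = 602
d = (-19, -1);  v_rel = (7, -3),  |v_rel|² = 58
v_rel×d = (7)·(-1) − (-3)·(-19) = -64
since m = R²·58 − (-64)²:  R² = (4096 + 602) / 58 = 81
R = √81 = 9  ⇒  r_B = 9 − 4 = 5

rB=5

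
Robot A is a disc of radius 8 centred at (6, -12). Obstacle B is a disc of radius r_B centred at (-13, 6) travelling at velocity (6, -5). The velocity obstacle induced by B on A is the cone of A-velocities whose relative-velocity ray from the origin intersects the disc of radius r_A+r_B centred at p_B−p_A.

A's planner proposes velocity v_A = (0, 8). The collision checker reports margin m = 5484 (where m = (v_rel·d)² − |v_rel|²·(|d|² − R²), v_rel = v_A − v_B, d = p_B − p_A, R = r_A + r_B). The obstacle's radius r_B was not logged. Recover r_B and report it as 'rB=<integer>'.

m = 5484
d = (-19, 18);  v_rel = (-6, 13),  |v_rel|² = 205
v_rel×d = (-6)·(18) − (13)·(-19) = 139
since m = R²·205 − 139²:  R² = (19321 + 5484) / 205 = 121
R = √121 = 11  ⇒  r_B = 11 − 8 = 3

rB=3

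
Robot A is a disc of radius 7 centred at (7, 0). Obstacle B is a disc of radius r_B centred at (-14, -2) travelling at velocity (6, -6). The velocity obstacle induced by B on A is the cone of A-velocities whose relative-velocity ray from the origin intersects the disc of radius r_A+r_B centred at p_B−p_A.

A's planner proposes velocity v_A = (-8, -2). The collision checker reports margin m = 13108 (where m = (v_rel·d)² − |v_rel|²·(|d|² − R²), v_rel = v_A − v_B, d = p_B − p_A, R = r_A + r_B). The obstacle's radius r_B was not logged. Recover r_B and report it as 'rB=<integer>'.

m = 13108
d = (-21, -2);  v_rel = (-14, 4),  |v_rel|² = 212
v_rel×d = (-14)·(-2) − (4)·(-21) = 112
since m = R²·212 − 112²:  R² = (12544 + 13108) / 212 = 121
R = √121 = 11  ⇒  r_B = 11 − 7 = 4

rB=4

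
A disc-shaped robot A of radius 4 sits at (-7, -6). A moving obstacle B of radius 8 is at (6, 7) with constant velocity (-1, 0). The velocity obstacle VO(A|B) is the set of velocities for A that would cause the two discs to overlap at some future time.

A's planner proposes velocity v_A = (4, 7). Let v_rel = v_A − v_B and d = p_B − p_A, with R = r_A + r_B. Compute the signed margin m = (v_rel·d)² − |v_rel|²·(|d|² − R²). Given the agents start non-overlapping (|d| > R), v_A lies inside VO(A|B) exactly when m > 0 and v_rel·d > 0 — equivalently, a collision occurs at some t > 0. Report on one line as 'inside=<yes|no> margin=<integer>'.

d = (13, 13),  |d|² = 338;  R = 4+8 = 12,  c = 338−12² = 194
v_rel = (5, 7),  |v_rel|² = 74;  v_rel·d = (5)·(13) + (7)·(13) = 156
74·t² − 312·t + 194 = 0  ⇒  m = 156² − 74·194 = 9980
m = 9980 > 0,  v_rel·d = 156 > 0  ⇒  inside

inside=yes margin=9980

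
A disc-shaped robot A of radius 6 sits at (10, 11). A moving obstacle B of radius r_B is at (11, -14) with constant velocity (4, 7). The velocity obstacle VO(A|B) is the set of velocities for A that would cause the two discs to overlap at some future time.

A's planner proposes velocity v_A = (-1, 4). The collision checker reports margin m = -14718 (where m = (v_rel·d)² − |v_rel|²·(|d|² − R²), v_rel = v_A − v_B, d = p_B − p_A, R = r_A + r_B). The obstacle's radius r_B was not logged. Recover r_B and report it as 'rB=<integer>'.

m = -14718
d = (1, -25);  v_rel = (-5, -3),  |v_rel|² = 34
v_rel×d = (-5)·(-25) − (-3)·(1) = 128
since m = R²·34 − 128²:  R² = (16384 + -14718) / 34 = 49
R = √49 = 7  ⇒  r_B = 7 − 6 = 1

rB=1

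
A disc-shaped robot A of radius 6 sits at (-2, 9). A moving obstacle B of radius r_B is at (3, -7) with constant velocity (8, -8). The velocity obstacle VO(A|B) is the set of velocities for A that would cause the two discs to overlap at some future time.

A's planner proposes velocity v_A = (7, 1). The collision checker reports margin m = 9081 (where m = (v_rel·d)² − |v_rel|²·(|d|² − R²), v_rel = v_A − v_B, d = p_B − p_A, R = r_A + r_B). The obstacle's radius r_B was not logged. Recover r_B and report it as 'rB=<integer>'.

m = 9081
d = (5, -16);  v_rel = (-1, 9),  |v_rel|² = 82
v_rel×d = (-1)·(-16) − (9)·(5) = -29
since m = R²·82 − (-29)²:  R² = (841 + 9081) / 82 = 121
R = √121 = 11  ⇒  r_B = 11 − 6 = 5

rB=5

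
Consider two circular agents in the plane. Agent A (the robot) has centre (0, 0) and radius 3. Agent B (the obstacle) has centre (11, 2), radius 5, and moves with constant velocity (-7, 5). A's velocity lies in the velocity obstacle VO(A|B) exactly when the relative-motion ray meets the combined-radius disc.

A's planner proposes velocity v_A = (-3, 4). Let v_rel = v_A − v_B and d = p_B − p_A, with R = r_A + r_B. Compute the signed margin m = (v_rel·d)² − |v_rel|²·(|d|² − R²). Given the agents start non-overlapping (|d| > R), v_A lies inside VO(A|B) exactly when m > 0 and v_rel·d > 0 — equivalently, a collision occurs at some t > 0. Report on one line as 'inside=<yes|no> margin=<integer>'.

d = (11, 2),  |d|² = 125;  R = 3+5 = 8,  c = 125−8² = 61
v_rel = (4, -1),  |v_rel|² = 17;  v_rel·d = (4)·(11) + (-1)·(2) = 42
17·t² − 84·t + 61 = 0  ⇒  m = 42² − 17·61 = 727
m = 727 > 0,  v_rel·d = 42 > 0  ⇒  inside

inside=yes margin=727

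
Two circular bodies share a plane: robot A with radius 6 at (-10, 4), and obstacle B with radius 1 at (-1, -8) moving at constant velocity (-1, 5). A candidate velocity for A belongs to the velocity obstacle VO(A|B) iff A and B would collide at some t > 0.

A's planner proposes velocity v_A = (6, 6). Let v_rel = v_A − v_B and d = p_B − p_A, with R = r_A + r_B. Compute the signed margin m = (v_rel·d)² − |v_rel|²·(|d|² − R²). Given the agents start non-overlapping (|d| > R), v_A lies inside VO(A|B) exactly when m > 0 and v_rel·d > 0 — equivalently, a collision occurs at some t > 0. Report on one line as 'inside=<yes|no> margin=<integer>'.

d = (9, -12),  |d|² = 225;  R = 6+1 = 7,  c = 225−7² = 176
v_rel = (7, 1),  |v_rel|² = 50;  v_rel·d = (7)·(9) + (1)·(-12) = 51
50·t² − 102·t + 176 = 0  ⇒  m = 51² − 50·176 = -6199
m = -6199 < 0,  v_rel·d = 51 > 0  ⇒  outside

inside=no margin=-6199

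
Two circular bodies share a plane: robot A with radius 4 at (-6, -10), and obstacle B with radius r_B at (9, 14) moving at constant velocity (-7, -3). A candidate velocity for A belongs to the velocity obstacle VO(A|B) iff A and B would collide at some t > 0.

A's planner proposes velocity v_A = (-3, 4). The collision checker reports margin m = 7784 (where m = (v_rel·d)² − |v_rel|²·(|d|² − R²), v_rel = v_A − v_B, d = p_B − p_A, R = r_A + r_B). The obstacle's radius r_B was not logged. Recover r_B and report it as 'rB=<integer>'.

m = 7784
d = (15, 24);  v_rel = (4, 7),  |v_rel|² = 65
v_rel×d = (4)·(24) − (7)·(15) = -9
since m = R²·65 − (-9)²:  R² = (81 + 7784) / 65 = 121
R = √121 = 11  ⇒  r_B = 11 − 4 = 7

rB=7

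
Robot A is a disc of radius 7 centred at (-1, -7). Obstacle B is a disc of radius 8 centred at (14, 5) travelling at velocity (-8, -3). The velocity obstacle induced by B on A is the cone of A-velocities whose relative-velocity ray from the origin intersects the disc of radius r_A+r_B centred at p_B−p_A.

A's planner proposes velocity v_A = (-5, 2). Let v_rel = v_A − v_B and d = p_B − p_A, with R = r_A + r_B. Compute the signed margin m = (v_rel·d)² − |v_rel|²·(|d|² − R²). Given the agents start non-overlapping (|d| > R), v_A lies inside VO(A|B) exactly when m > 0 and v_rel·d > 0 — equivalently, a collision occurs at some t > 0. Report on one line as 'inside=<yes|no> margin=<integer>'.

d = (15, 12),  |d|² = 369;  R = 7+8 = 15,  c = 369−15² = 144
v_rel = (3, 5),  |v_rel|² = 34;  v_rel·d = (3)·(15) + (5)·(12) = 105
34·t² − 210·t + 144 = 0  ⇒  m = 105² − 34·144 = 6129
m = 6129 > 0,  v_rel·d = 105 > 0  ⇒  inside

inside=yes margin=6129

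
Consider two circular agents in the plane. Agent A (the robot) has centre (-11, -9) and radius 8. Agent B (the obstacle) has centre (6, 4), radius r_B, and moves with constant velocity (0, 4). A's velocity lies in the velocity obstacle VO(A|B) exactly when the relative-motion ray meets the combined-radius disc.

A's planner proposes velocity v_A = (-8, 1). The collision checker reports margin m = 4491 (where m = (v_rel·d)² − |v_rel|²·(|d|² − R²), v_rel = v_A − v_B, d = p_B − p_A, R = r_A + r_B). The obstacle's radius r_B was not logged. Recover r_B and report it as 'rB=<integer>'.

m = 4491
d = (17, 13);  v_rel = (-8, -3),  |v_rel|² = 73
v_rel×d = (-8)·(13) − (-3)·(17) = -53
since m = R²·73 − (-53)²:  R² = (2809 + 4491) / 73 = 100
R = √100 = 10  ⇒  r_B = 10 − 8 = 2

rB=2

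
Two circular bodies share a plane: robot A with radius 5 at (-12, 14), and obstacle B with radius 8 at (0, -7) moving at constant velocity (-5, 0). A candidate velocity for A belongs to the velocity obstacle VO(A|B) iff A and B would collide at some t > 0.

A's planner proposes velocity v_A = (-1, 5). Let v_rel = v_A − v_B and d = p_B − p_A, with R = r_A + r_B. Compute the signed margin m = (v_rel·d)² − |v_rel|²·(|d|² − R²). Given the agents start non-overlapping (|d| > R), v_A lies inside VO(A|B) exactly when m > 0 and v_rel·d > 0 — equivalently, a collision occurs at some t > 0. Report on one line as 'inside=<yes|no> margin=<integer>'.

d = (12, -21),  |d|² = 585;  R = 5+8 = 13,  c = 585−13² = 416
v_rel = (4, 5),  |v_rel|² = 41;  v_rel·d = (4)·(12) + (5)·(-21) = -57
41·t² + 114·t + 416 = 0  ⇒  m = (-57)² − 41·416 = -13807
m = -13807 < 0,  v_rel·d = -57 < 0  ⇒  outside

inside=no margin=-13807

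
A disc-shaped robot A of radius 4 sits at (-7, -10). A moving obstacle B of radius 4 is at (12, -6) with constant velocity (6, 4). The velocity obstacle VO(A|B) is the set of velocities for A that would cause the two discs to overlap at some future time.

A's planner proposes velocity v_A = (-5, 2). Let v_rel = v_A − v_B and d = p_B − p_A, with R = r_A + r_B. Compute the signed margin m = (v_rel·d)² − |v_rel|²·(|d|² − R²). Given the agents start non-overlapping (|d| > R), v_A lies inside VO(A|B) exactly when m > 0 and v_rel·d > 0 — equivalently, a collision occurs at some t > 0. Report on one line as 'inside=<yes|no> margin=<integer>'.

d = (19, 4),  |d|² = 377;  R = 4+4 = 8,  c = 377−8² = 313
v_rel = (-11, -2),  |v_rel|² = 125;  v_rel·d = (-11)·(19) + (-2)·(4) = -217
125·t² + 434·t + 313 = 0  ⇒  m = (-217)² − 125·313 = 7964
m = 7964 > 0,  v_rel·d = -217 < 0  ⇒  outside

inside=no margin=7964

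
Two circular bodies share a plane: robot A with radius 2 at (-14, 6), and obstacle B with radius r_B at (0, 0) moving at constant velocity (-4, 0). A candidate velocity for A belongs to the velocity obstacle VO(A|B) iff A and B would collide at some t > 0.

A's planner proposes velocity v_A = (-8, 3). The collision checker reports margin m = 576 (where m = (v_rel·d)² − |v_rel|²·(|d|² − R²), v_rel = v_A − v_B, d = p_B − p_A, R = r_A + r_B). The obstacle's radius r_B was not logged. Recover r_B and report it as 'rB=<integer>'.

m = 576
d = (14, -6);  v_rel = (-4, 3),  |v_rel|² = 25
v_rel×d = (-4)·(-6) − (3)·(14) = -18
since m = R²·25 − (-18)²:  R² = (324 + 576) / 25 = 36
R = √36 = 6  ⇒  r_B = 6 − 2 = 4

rB=4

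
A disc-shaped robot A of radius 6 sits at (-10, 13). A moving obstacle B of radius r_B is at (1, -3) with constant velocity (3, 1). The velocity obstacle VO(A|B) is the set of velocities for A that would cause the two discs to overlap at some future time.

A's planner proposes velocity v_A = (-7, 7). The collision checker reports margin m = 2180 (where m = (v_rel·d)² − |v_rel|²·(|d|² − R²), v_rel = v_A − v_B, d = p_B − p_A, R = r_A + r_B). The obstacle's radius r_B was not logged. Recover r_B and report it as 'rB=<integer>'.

m = 2180
d = (11, -16);  v_rel = (-10, 6),  |v_rel|² = 136
v_rel×d = (-10)·(-16) − (6)·(11) = 94
since m = R²·136 − 94²:  R² = (8836 + 2180) / 136 = 81
R = √81 = 9  ⇒  r_B = 9 − 6 = 3

rB=3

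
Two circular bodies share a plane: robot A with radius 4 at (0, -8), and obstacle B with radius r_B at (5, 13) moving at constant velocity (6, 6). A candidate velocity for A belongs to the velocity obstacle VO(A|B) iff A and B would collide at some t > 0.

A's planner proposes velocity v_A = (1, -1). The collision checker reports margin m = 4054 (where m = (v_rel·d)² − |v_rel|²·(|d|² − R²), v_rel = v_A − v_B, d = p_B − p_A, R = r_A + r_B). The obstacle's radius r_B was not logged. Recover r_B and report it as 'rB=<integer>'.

m = 4054
d = (5, 21);  v_rel = (-5, -7),  |v_rel|² = 74
v_rel×d = (-5)·(21) − (-7)·(5) = -70
since m = R²·74 − (-70)²:  R² = (4900 + 4054) / 74 = 121
R = √121 = 11  ⇒  r_B = 11 − 4 = 7

rB=7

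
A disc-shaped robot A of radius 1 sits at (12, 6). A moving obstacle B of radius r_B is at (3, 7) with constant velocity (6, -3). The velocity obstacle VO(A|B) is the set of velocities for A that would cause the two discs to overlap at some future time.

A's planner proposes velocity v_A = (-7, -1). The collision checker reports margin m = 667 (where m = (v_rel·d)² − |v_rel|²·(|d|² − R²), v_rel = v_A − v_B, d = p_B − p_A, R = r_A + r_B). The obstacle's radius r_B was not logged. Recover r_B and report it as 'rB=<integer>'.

m = 667
d = (-9, 1);  v_rel = (-13, 2),  |v_rel|² = 173
v_rel×d = (-13)·(1) − (2)·(-9) = 5
since m = R²·173 − 5²:  R² = (25 + 667) / 173 = 4
R = √4 = 2  ⇒  r_B = 2 − 1 = 1

rB=1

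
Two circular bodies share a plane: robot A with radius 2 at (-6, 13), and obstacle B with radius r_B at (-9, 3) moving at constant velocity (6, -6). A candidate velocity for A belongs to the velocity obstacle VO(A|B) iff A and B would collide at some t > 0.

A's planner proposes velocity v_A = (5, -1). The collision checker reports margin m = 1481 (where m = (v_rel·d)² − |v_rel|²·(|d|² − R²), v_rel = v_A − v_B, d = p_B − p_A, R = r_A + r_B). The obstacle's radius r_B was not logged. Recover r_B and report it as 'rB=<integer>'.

m = 1481
d = (-3, -10);  v_rel = (-1, 5),  |v_rel|² = 26
v_rel×d = (-1)·(-10) − (5)·(-3) = 25
since m = R²·26 − 25²:  R² = (625 + 1481) / 26 = 81
R = √81 = 9  ⇒  r_B = 9 − 2 = 7

rB=7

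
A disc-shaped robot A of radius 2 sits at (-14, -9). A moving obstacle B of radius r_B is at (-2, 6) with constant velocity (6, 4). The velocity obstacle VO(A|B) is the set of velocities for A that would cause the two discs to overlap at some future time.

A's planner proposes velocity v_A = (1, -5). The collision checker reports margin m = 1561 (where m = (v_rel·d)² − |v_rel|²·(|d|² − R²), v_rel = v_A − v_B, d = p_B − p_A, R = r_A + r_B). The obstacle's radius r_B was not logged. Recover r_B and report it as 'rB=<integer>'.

m = 1561
d = (12, 15);  v_rel = (-5, -9),  |v_rel|² = 106
v_rel×d = (-5)·(15) − (-9)·(12) = 33
since m = R²·106 − 33²:  R² = (1089 + 1561) / 106 = 25
R = √25 = 5  ⇒  r_B = 5 − 2 = 3

rB=3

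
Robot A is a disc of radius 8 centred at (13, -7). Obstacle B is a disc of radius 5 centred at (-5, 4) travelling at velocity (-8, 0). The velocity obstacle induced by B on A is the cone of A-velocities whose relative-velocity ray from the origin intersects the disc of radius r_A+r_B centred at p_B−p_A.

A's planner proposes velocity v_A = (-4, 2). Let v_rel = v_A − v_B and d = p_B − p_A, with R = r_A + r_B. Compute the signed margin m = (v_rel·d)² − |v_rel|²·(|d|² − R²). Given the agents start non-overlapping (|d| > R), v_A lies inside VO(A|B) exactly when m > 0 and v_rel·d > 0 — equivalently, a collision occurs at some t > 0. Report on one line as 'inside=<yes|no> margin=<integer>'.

d = (-18, 11),  |d|² = 445;  R = 8+5 = 13,  c = 445−13² = 276
v_rel = (4, 2),  |v_rel|² = 20;  v_rel·d = (4)·(-18) + (2)·(11) = -50
20·t² + 100·t + 276 = 0  ⇒  m = (-50)² − 20·276 = -3020
m = -3020 < 0,  v_rel·d = -50 < 0  ⇒  outside

inside=no margin=-3020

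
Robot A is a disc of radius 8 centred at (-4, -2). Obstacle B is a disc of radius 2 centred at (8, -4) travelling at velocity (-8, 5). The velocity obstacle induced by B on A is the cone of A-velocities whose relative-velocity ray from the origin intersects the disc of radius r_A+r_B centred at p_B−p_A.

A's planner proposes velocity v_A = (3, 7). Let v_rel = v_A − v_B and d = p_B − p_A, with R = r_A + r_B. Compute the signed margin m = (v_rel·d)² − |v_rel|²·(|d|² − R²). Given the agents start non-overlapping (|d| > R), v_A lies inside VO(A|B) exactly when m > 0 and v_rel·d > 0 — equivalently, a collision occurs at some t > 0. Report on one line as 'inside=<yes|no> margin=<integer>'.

d = (12, -2),  |d|² = 148;  R = 8+2 = 10,  c = 148−10² = 48
v_rel = (11, 2),  |v_rel|² = 125;  v_rel·d = (11)·(12) + (2)·(-2) = 128
125·t² − 256·t + 48 = 0  ⇒  m = 128² − 125·48 = 10384
m = 10384 > 0,  v_rel·d = 128 > 0  ⇒  inside

inside=yes margin=10384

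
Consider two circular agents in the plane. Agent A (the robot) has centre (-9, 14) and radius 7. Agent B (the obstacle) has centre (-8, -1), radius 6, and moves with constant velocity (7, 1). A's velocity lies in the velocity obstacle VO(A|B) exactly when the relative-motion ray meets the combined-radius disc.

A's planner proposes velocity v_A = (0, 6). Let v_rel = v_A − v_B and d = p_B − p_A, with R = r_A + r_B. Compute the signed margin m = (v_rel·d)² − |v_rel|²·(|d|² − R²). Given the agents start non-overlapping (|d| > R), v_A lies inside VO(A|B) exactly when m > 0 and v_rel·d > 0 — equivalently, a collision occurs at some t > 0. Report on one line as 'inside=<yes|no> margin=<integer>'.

d = (1, -15),  |d|² = 226;  R = 7+6 = 13,  c = 226−13² = 57
v_rel = (-7, 5),  |v_rel|² = 74;  v_rel·d = (-7)·(1) + (5)·(-15) = -82
74·t² + 164·t + 57 = 0  ⇒  m = (-82)² − 74·57 = 2506
m = 2506 > 0,  v_rel·d = -82 < 0  ⇒  outside

inside=no margin=2506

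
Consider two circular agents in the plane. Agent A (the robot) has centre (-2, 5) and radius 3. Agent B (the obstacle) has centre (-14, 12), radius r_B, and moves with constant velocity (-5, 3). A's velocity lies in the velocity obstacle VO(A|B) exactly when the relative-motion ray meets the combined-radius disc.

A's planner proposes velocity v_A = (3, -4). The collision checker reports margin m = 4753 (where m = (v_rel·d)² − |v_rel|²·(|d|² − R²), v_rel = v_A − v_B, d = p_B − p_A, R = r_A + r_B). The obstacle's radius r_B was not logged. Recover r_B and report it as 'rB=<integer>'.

m = 4753
d = (-12, 7);  v_rel = (8, -7),  |v_rel|² = 113
v_rel×d = (8)·(7) − (-7)·(-12) = -28
since m = R²·113 − (-28)²:  R² = (784 + 4753) / 113 = 49
R = √49 = 7  ⇒  r_B = 7 − 3 = 4

rB=4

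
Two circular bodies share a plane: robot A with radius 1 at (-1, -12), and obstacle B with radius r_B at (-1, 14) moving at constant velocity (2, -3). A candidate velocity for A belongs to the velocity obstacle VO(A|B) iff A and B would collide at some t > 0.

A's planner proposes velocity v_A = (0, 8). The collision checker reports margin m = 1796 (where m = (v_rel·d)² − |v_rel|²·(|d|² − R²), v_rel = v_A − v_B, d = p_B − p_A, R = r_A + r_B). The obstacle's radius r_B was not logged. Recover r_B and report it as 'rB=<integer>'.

m = 1796
d = (0, 26);  v_rel = (-2, 11),  |v_rel|² = 125
v_rel×d = (-2)·(26) − (11)·(0) = -52
since m = R²·125 − (-52)²:  R² = (2704 + 1796) / 125 = 36
R = √36 = 6  ⇒  r_B = 6 − 1 = 5

rB=5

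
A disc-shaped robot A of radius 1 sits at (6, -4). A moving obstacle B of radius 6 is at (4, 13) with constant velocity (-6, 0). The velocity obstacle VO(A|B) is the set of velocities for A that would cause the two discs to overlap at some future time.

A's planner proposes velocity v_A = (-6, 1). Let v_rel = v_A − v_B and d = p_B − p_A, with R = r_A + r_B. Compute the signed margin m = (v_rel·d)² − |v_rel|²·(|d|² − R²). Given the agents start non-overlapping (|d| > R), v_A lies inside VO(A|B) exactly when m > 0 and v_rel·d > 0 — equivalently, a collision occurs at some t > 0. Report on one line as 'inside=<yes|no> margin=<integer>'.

d = (-2, 17),  |d|² = 293;  R = 1+6 = 7,  c = 293−7² = 244
v_rel = (0, 1),  |v_rel|² = 1;  v_rel·d = (0)·(-2) + (1)·(17) = 17
1·t² − 34·t + 244 = 0  ⇒  m = 17² − 1·244 = 45
m = 45 > 0,  v_rel·d = 17 > 0  ⇒  inside

inside=yes margin=45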